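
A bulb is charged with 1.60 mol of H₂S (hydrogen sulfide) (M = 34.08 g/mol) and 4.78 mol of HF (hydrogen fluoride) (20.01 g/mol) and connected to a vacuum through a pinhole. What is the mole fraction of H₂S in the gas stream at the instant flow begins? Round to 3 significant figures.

The effusion rate of species i is ∝ p_i/√M_i ∝ n_i/√M_i.
x_H₂S(eff) = (n_H₂S/√M_H₂S) / (n_H₂S/√M_H₂S + n_HF/√M_HF)
= (1.60/√34.08) / (1.60/√34.08 + 4.78/√20.01) = 0.2741/(0.2741 + 1.069) = 0.204.

0.204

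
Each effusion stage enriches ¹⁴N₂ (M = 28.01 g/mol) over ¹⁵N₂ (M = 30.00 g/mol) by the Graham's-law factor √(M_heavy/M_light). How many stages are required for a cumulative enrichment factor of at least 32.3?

Per stage α = (30.00/28.01)^(1/2) = 1.07105^0.5, giving ln α = 0.03432.
Need α^N ≥ 32.3 ⇒ N ≥ ln(32.3) / ln α = 3.475 / 0.03432 = 101.26.
Rounding up, N = 102 stages.

102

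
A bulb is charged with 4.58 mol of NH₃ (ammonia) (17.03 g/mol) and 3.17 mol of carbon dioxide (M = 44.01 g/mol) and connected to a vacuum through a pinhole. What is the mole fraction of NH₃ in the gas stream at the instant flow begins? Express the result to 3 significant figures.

0.699

Each component's effusion rate ∝ (its partial pressure)·(1/√M) ∝ n_i/√M_i.
Mole fraction of NH₃ in the effusate = (n_NH₃/√M_NH₃) / (n_NH₃/√M_NH₃ + n_CO₂/√M_CO₂)
= (4.58/√17.03) / (4.58/√17.03 + 3.17/√44.01) = 1.110/(1.110 + 0.4778) = 0.699.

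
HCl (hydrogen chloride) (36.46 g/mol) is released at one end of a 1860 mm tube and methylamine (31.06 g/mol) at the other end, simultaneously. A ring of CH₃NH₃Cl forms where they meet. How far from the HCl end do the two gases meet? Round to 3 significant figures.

Distances travelled in equal time are proportional to diffusion rates, so d_HCl/d_CH₃NH₂ = √(M_CH₃NH₂/M_HCl) = √(31.06/36.46) = 0.9230.
With d_HCl + d_CH₃NH₂ = 1860 mm, d_CH₃NH₂ = 1860/(1 + 0.9230) = 967.2 mm.
d_HCl = 1860 − 967.2 = 893 mm.

893 mm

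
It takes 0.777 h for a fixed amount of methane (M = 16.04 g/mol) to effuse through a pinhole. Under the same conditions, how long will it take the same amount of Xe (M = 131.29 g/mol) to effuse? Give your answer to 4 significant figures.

2.223 h

By Graham's law, t_Xe/t_CH₄ = √(M_Xe/M_CH₄) = √(131.29/16.04) = √8.185 = 2.861.
So the time for Xe is 0.777 × 2.861 = 2.223 h.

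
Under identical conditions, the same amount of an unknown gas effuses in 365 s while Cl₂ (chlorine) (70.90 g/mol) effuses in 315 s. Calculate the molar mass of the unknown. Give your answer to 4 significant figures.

95.19 g/mol

From Graham's law, t_X/t_Cl₂ = √(M_X/M_Cl₂).
365/315 = 1.159 = √(M_X/70.90)
M_X = 70.90 × 1.159² = 70.90 × 1.343 = 95.19 g/mol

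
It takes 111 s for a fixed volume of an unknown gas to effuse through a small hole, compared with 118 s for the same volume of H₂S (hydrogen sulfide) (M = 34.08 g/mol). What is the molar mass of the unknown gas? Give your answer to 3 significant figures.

30.2 g/mol

By Graham's law, t_X/t_H₂S = √(M_X/M_H₂S).
111/118 = 0.9407 = √(M_X/34.08)
M_X = 34.08 × 0.9407² = 34.08 × 0.8849 = 30.2 g/mol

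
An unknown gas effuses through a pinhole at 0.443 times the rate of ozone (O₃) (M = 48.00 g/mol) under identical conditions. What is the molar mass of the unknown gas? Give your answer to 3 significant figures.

245 g/mol

Graham's law gives rate_X/rate_O₃ = √(M_O₃/M_X).
0.443 = √(48.00/M_X)
M_X = 48.00 / 0.443² = 48.00 / 0.1962 = 245 g/mol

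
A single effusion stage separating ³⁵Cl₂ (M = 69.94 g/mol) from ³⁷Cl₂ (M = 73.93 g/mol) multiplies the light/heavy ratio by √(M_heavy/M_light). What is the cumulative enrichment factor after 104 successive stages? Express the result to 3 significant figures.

After 104 stages the ratio has grown by (√(73.93/69.94))^104 = (73.93/69.94)^(104/2).
= 1.05705^52 = 17.9.

17.9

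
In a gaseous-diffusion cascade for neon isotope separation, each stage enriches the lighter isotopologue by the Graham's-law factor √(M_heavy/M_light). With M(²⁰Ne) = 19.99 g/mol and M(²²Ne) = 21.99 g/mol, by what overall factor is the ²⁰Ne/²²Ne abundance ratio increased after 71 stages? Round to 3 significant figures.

29.5

The single-stage factor is √(M_heavy/M_light), so 71 stages give [√(21.99/19.99)]^71 = (21.99/19.99)^(71/2).
= 1.10005^(71/2) = 29.5.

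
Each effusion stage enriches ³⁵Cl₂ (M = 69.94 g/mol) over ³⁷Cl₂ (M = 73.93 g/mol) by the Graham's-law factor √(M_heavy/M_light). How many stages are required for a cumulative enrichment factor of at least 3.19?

Single-stage factor α = √(73.93/69.94), so ln α = ½ ln(1.05705) = 0.02774.
Need α^N ≥ 3.19 ⇒ N ≥ ln(3.19) / ln α = 1.160 / 0.02774 = 41.82.
Rounding up, N = 42 stages.

42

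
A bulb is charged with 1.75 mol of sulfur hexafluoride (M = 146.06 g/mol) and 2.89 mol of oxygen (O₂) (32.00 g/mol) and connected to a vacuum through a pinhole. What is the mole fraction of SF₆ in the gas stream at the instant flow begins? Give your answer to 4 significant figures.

The effusion rate of species i is ∝ p_i/√M_i ∝ n_i/√M_i.
x_SF₆(eff) = (n_SF₆/√M_SF₆) / (n_SF₆/√M_SF₆ + n_O₂/√M_O₂)
= (1.75/√146.06) / (1.75/√146.06 + 2.89/√32.00) = 0.1448/(0.1448 + 0.5109) = 0.2208.

0.2208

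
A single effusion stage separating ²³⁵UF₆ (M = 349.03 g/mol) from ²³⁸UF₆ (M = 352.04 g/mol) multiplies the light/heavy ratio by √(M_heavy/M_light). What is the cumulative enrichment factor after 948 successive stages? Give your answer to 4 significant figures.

After 948 stages the ratio has grown by (√(352.04/349.03))^948 = (352.04/349.03)^(948/2).
= 1.00862^474 = 58.57.

58.57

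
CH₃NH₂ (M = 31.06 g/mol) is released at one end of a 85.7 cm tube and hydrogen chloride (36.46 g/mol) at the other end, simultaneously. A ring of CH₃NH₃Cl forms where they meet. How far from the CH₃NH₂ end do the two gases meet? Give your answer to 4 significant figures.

44.57 cm

Distances travelled in equal time are proportional to diffusion rates, so d_CH₃NH₂/d_HCl = √(M_HCl/M_CH₃NH₂) = √(36.46/31.06) = 1.083.
With d_CH₃NH₂ + d_HCl = 85.7 cm, d_HCl = 85.7/(1 + 1.083) = 41.13 cm.
d_CH₃NH₂ = 85.7 − 41.13 = 44.57 cm.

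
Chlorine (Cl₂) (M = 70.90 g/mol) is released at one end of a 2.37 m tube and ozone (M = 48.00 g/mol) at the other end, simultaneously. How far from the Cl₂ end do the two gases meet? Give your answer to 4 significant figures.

Distances travelled in equal time are proportional to diffusion rates, so d_Cl₂/d_O₃ = √(M_O₃/M_Cl₂) = √(48.00/70.90) = 0.8228.
With d_Cl₂ + d_O₃ = 2.37 m, d_O₃ = 2.37/(1 + 0.8228) = 1.300 m.
d_Cl₂ = 2.37 − 1.300 = 1.070 m.

1.070 m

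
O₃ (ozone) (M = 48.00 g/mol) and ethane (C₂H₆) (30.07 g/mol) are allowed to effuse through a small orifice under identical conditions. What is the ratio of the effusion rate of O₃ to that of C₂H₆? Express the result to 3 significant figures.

0.791

Graham's law gives rate_O₃/rate_C₂H₆ = √(M_C₂H₆/M_O₃) = √(30.07/48.00) = √0.6265 = 0.791.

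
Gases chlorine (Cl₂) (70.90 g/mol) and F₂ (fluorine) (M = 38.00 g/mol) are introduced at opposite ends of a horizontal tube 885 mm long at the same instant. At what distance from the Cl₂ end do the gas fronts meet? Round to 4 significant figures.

In equal time, each gas travels a distance ∝ its rate ∝ 1/√M, so d_Cl₂/d_F₂ = √(M_F₂/M_Cl₂) = √(38.00/70.90) = 0.7321.
With d_Cl₂ + d_F₂ = 885 mm, d_F₂ = 885/(1 + 0.7321) = 510.9 mm.
d_Cl₂ = 885 − 510.9 = 374.1 mm.

374.1 mm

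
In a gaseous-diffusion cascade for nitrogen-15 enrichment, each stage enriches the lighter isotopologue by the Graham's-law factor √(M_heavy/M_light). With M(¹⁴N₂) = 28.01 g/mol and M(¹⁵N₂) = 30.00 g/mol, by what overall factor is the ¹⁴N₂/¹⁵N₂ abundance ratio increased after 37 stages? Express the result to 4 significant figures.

3.560

After 37 stages the ratio has grown by (√(30.00/28.01))^37 = (30.00/28.01)^(37/2).
= 1.07105^(37/2) = 3.560.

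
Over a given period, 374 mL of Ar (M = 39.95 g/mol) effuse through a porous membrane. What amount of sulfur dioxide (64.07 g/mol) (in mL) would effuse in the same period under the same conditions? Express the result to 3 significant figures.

295 mL

Graham's law gives rate_SO₂/rate_Ar = √(M_Ar/M_SO₂) = √(39.95/64.07) = √0.6235 = 0.7896.
So the volume for SO₂ is 374 × 0.7896 = 295 mL.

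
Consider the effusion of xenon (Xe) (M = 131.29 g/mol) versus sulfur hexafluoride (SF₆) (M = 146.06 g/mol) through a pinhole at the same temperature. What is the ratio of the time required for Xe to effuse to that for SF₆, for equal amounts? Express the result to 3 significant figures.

Using Graham's law: t_Xe/t_SF₆ = √(M_Xe/M_SF₆) = √(131.29/146.06) = √0.8989 = 0.948.

0.948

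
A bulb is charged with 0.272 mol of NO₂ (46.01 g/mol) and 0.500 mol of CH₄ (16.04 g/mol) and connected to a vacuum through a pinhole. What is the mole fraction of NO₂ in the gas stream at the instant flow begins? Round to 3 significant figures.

0.243

Rate_i ∝ x_i/√M_i (Graham's law weighted by mole fraction), so the effusate composition follows n_i/√M_i.
So x_NO₂ in the escaping gas = (n_NO₂/√M_NO₂) / Σ(n_i/√M_i)
= (0.272/√46.01) / (0.272/√46.01 + 0.500/√16.04) = 0.04010/(0.04010 + 0.1248) = 0.243.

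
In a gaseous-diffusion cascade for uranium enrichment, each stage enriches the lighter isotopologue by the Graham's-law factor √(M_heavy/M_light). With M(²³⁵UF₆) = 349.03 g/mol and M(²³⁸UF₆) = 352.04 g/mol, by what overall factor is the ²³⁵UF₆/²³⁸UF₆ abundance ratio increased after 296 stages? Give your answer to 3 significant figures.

3.56

The single-stage factor is √(M_heavy/M_light), so 296 stages give [√(352.04/349.03)]^296 = (352.04/349.03)^(296/2).
= 1.00862^148 = 3.56.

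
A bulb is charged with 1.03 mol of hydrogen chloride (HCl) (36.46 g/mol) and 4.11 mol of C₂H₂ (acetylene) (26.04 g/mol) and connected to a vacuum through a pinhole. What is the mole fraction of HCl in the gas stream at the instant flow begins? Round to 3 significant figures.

Each component's effusion rate ∝ (its partial pressure)·(1/√M) ∝ n_i/√M_i.
So x_HCl in the escaping gas = (n_HCl/√M_HCl) / Σ(n_i/√M_i)
= (1.03/√36.46) / (1.03/√36.46 + 4.11/√26.04) = 0.1706/(0.1706 + 0.8054) = 0.175.

0.175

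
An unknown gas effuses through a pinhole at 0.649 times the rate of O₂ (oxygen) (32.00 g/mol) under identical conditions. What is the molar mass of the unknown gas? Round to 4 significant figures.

Since effusion rate ∝ 1/√M, rate_X/rate_O₂ = √(M_O₂/M_X).
0.649 = √(32.00/M_X)
M_X = 32.00 / 0.649² = 32.00 / 0.4212 = 75.97 g/mol

75.97 g/mol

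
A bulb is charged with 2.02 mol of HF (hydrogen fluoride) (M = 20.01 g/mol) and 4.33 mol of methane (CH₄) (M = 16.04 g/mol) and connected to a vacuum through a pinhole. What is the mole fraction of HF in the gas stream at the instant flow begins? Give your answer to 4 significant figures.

Each component's effusion rate ∝ (its partial pressure)·(1/√M) ∝ n_i/√M_i.
x_HF(eff) = (n_HF/√M_HF) / (n_HF/√M_HF + n_CH₄/√M_CH₄)
= (2.02/√20.01) / (2.02/√20.01 + 4.33/√16.04) = 0.4516/(0.4516 + 1.081) = 0.2946.

0.2946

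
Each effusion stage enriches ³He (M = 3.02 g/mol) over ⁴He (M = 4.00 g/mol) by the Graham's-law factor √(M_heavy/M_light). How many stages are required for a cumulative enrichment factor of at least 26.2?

24

Per stage α = (4.00/3.02)^(1/2) = 1.32450^0.5, giving ln α = 0.1405.
Need α^N ≥ 26.2 ⇒ N ≥ ln(26.2) / ln α = 3.266 / 0.1405 = 23.24.
Minimum whole number of stages: N = 24.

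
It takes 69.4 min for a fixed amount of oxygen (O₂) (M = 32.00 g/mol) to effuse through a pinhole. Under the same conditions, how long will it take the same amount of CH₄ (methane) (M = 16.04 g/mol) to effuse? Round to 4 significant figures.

49.13 min

From Graham's law, t_CH₄/t_O₂ = √(M_CH₄/M_O₂) = √(16.04/32.00) = √0.5012 = 0.7080.
So the time for CH₄ is 69.4 × 0.7080 = 49.13 min.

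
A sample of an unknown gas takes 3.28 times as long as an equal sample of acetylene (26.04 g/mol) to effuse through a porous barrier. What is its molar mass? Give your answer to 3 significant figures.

Using Graham's law: t_X/t_C₂H₂ = √(M_X/M_C₂H₂).
3.28 = √(M_X/26.04)
M_X = 26.04 × 3.28² = 26.04 × 10.76 = 280 g/mol

280 g/mol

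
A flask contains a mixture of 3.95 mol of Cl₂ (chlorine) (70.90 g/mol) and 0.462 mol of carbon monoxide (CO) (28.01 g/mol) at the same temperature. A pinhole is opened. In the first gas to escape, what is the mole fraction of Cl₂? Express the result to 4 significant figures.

0.8431

Each component's effusion rate ∝ (its partial pressure)·(1/√M) ∝ n_i/√M_i.
Mole fraction of Cl₂ in the effusate = (n_Cl₂/√M_Cl₂) / (n_Cl₂/√M_Cl₂ + n_CO/√M_CO)
= (3.95/√70.90) / (3.95/√70.90 + 0.462/√28.01) = 0.4691/(0.4691 + 0.08729) = 0.8431.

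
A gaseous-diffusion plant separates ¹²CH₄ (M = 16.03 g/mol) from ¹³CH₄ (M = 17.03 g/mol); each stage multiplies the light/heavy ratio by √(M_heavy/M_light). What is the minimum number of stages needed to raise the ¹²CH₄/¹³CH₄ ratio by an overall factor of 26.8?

Per stage α = (17.03/16.03)^(1/2) = 1.06238^0.5, giving ln α = 0.03026.
Need α^N ≥ 26.8 ⇒ N ≥ ln(26.8) / ln α = 3.288 / 0.03026 = 108.68.
Rounding up, N = 109 stages.

109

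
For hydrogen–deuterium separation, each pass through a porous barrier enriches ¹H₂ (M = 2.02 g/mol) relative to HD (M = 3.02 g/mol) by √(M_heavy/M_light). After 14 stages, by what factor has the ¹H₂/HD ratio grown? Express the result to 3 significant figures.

16.7

The single-stage factor is √(M_heavy/M_light), so 14 stages give [√(3.02/2.02)]^14 = (3.02/2.02)^(14/2).
= 1.49505^7 = 16.7.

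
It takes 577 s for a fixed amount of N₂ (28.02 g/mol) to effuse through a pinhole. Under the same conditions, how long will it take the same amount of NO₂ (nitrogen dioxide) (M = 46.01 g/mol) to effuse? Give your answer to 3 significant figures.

Since effusion rate ∝ 1/√M, t_NO₂/t_N₂ = √(M_NO₂/M_N₂) = √(46.01/28.02) = √1.642 = 1.281.
So the time for NO₂ is 577 × 1.281 = 739 s.

739 s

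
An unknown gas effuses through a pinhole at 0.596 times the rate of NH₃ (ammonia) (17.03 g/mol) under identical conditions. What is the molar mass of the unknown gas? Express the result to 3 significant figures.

Since effusion rate ∝ 1/√M, rate_X/rate_NH₃ = √(M_NH₃/M_X).
0.596 = √(17.03/M_X)
M_X = 17.03 / 0.596² = 17.03 / 0.3552 = 47.9 g/mol

47.9 g/mol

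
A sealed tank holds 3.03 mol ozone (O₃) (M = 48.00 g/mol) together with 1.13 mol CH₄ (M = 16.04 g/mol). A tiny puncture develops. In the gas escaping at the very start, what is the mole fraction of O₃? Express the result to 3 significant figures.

The effusion rate of species i is ∝ p_i/√M_i ∝ n_i/√M_i.
So x_O₃ in the escaping gas = (n_O₃/√M_O₃) / Σ(n_i/√M_i)
= (3.03/√48.00) / (3.03/√48.00 + 1.13/√16.04) = 0.4373/(0.4373 + 0.2821) = 0.608.

0.608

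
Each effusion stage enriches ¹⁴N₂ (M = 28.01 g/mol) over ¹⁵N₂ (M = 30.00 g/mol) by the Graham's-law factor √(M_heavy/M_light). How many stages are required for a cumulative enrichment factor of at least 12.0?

73

With α = √(30.00/28.01) per stage, ln α = ½ ln(1.07105) = 0.03432.
Need α^N ≥ 12.0 ⇒ N ≥ ln(12.0) / ln α = 2.485 / 0.03432 = 72.41.
So at least 73 stages are needed.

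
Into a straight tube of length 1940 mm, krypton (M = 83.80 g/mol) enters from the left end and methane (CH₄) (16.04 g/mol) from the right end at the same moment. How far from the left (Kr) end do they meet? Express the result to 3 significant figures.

Graham's law gives d_Kr/d_CH₄ = rate_Kr/rate_CH₄ = √(M_CH₄/M_Kr) = √(16.04/83.80) = 0.4375.
With d_Kr + d_CH₄ = 1940 mm, d_CH₄ = 1940/(1 + 0.4375) = 1350 mm.
d_Kr = 1940 − 1350 = 590 mm.

590 mm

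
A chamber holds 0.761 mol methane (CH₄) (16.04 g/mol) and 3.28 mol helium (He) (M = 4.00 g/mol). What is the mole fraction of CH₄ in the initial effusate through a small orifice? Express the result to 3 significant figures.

0.104

Rate_i ∝ x_i/√M_i (Graham's law weighted by mole fraction), so the effusate composition follows n_i/√M_i.
Mole fraction of CH₄ in the effusate = (n_CH₄/√M_CH₄) / (n_CH₄/√M_CH₄ + n_He/√M_He)
= (0.761/√16.04) / (0.761/√16.04 + 3.28/√4.00) = 0.1900/(0.1900 + 1.640) = 0.104.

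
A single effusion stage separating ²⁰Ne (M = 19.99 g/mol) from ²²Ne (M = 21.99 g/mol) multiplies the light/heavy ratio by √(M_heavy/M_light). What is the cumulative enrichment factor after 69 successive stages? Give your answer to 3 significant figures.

26.8

Each stage multiplies the ratio by α = √(21.99/19.99), so after 69 stages the overall factor is α^69 = (21.99/19.99)^(69/2).
= 1.10005^(69/2) = 26.8.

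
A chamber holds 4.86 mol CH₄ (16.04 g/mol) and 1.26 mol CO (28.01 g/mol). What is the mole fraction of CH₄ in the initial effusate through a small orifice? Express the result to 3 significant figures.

0.836

Effusion rate of each component ∝ n_i/√M_i (partial pressure × 1/√M).
x_CH₄(eff) = (n_CH₄/√M_CH₄) / (n_CH₄/√M_CH₄ + n_CO/√M_CO)
= (4.86/√16.04) / (4.86/√16.04 + 1.26/√28.01) = 1.213/(1.213 + 0.2381) = 0.836.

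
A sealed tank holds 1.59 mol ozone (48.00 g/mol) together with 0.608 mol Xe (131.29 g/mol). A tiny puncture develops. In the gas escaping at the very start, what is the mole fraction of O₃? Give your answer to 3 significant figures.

0.812

Effusion rate of each component ∝ n_i/√M_i (partial pressure × 1/√M).
Mole fraction of O₃ in the effusate = (n_O₃/√M_O₃) / (n_O₃/√M_O₃ + n_Xe/√M_Xe)
= (1.59/√48.00) / (1.59/√48.00 + 0.608/√131.29) = 0.2295/(0.2295 + 0.05306) = 0.812.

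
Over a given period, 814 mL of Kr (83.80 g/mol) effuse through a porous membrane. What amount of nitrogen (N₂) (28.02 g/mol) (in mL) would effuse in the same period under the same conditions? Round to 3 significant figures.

1410 mL

Since effusion rate ∝ 1/√M, rate_N₂/rate_Kr = √(M_Kr/M_N₂) = √(83.80/28.02) = √2.991 = 1.729.
So the volume for N₂ is 814 × 1.729 = 1410 mL.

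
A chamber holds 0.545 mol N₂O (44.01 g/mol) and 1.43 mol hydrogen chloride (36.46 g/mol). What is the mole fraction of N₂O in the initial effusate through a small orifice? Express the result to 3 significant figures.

Effusion rate of each component ∝ n_i/√M_i (partial pressure × 1/√M).
So x_N₂O in the escaping gas = (n_N₂O/√M_N₂O) / Σ(n_i/√M_i)
= (0.545/√44.01) / (0.545/√44.01 + 1.43/√36.46) = 0.08215/(0.08215 + 0.2368) = 0.258.

0.258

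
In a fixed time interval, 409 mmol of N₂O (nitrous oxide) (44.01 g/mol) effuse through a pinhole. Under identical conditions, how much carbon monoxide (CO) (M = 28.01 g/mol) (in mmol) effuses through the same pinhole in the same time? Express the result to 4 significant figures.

By Graham's law, rate_CO/rate_N₂O = √(M_N₂O/M_CO) = √(44.01/28.01) = √1.571 = 1.253.
So the amount for CO is 409 × 1.253 = 512.7 mmol.

512.7 mmol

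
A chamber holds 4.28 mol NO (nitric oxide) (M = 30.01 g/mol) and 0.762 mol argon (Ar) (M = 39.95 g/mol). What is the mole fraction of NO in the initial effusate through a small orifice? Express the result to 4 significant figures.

Effusion rate of each component ∝ n_i/√M_i (partial pressure × 1/√M).
x_NO(eff) = (n_NO/√M_NO) / (n_NO/√M_NO + n_Ar/√M_Ar)
= (4.28/√30.01) / (4.28/√30.01 + 0.762/√39.95) = 0.7813/(0.7813 + 0.1206) = 0.8663.

0.8663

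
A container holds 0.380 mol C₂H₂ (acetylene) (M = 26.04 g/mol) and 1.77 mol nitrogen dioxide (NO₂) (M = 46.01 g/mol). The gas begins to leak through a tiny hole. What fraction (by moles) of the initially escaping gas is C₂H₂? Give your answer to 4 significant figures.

The effusion rate of species i is ∝ p_i/√M_i ∝ n_i/√M_i.
Mole fraction of C₂H₂ in the effusate = (n_C₂H₂/√M_C₂H₂) / (n_C₂H₂/√M_C₂H₂ + n_NO₂/√M_NO₂)
= (0.380/√26.04) / (0.380/√26.04 + 1.77/√46.01) = 0.07447/(0.07447 + 0.2609) = 0.2220.

0.2220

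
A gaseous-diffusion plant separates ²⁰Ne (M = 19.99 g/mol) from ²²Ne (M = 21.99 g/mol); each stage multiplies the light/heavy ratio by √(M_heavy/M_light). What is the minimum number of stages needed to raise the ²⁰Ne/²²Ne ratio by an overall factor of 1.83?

13

Single-stage factor α = √(21.99/19.99), so ln α = ½ ln(1.10005) = 0.04768.
Need α^N ≥ 1.83 ⇒ N ≥ ln(1.83) / ln α = 0.6043 / 0.04768 = 12.67.
Rounding up, N = 13 stages.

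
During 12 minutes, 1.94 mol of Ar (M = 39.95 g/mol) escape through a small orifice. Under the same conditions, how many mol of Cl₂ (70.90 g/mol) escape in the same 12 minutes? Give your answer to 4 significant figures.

1.456 mol

Using Graham's law: rate_Cl₂/rate_Ar = √(M_Ar/M_Cl₂) = √(39.95/70.90) = √0.5635 = 0.7506.
So the amount for Cl₂ is 1.94 × 0.7506 = 1.456 mol.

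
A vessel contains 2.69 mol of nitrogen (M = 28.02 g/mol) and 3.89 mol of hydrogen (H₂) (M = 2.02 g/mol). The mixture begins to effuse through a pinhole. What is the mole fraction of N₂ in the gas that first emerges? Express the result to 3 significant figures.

0.157

The effusion rate of species i is ∝ p_i/√M_i ∝ n_i/√M_i.
Mole fraction of N₂ in the effusate = (n_N₂/√M_N₂) / (n_N₂/√M_N₂ + n_H₂/√M_H₂)
= (2.69/√28.02) / (2.69/√28.02 + 3.89/√2.02) = 0.5082/(0.5082 + 2.737) = 0.157.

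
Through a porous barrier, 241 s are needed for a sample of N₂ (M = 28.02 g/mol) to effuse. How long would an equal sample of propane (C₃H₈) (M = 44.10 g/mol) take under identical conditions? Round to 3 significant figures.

By Graham's law, t_C₃H₈/t_N₂ = √(M_C₃H₈/M_N₂) = √(44.10/28.02) = √1.574 = 1.255.
So the time for C₃H₈ is 241 × 1.255 = 302 s.

302 s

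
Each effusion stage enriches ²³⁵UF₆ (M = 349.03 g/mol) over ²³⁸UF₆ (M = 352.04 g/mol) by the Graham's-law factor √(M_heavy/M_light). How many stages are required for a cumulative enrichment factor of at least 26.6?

Per stage α = (352.04/349.03)^(1/2) = 1.00862^0.5, giving ln α = 0.004293.
Need α^N ≥ 26.6 ⇒ N ≥ ln(26.6) / ln α = 3.281 / 0.004293 = 764.16.
So at least 765 stages are needed.

765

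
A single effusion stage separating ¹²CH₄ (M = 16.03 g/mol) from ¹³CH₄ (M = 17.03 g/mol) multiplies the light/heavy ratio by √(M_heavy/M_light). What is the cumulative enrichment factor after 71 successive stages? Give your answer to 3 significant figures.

After 71 stages the ratio has grown by (√(17.03/16.03))^71 = (17.03/16.03)^(71/2).
= 1.06238^(71/2) = 8.57.

8.57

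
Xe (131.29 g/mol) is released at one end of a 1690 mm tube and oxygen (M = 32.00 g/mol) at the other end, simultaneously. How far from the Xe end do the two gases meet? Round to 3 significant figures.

559 mm

The fronts meet when d_Xe + d_O₂ = L with d_Xe/d_O₂ = √(M_O₂/M_Xe) (Graham's law). Here √(M_O₂/M_Xe) = √(32.00/131.29) = 0.4937.
With d_Xe + d_O₂ = 1690 mm, d_O₂ = 1690/(1 + 0.4937) = 1131 mm.
d_Xe = 1690 − 1131 = 559 mm.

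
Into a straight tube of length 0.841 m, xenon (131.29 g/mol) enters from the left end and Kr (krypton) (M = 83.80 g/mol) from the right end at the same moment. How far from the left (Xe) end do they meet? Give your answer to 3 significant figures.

0.373 m

Graham's law gives d_Xe/d_Kr = rate_Xe/rate_Kr = √(M_Kr/M_Xe) = √(83.80/131.29) = 0.7989.
With d_Xe + d_Kr = 0.841 m, d_Kr = 0.841/(1 + 0.7989) = 0.4675 m.
d_Xe = 0.841 − 0.4675 = 0.373 m.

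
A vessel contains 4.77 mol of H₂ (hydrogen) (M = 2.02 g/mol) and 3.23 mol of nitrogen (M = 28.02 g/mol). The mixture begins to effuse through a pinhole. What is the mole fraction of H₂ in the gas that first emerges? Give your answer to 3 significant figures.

Effusion rate of each component ∝ n_i/√M_i (partial pressure × 1/√M).
x_H₂(eff) = (n_H₂/√M_H₂) / (n_H₂/√M_H₂ + n_N₂/√M_N₂)
= (4.77/√2.02) / (4.77/√2.02 + 3.23/√28.02) = 3.356/(3.356 + 0.6102) = 0.846.

0.846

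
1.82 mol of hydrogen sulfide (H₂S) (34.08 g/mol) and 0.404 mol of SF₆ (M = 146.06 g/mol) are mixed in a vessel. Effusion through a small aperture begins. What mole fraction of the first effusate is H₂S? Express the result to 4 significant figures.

0.9032

Rate_i ∝ x_i/√M_i (Graham's law weighted by mole fraction), so the effusate composition follows n_i/√M_i.
x_H₂S(eff) = (n_H₂S/√M_H₂S) / (n_H₂S/√M_H₂S + n_SF₆/√M_SF₆)
= (1.82/√34.08) / (1.82/√34.08 + 0.404/√146.06) = 0.3118/(0.3118 + 0.03343) = 0.9032.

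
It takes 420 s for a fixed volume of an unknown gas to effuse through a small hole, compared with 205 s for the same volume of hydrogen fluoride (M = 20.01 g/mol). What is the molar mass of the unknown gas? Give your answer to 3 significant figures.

Graham's law gives t_X/t_HF = √(M_X/M_HF).
420/205 = 2.049 = √(M_X/20.01)
M_X = 20.01 × 2.049² = 20.01 × 4.198 = 84.0 g/mol

84.0 g/mol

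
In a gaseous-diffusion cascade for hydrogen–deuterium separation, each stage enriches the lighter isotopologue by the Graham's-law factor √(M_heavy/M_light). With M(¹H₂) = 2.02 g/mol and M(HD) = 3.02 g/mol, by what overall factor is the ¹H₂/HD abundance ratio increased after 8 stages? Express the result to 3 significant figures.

5.00

Each stage multiplies the ratio by α = √(3.02/2.02), so after 8 stages the overall factor is α^8 = (3.02/2.02)^(8/2).
= 1.49505^4 = 5.00.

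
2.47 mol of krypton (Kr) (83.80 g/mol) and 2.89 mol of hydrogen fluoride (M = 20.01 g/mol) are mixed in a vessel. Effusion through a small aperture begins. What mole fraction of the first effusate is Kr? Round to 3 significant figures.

Rate_i ∝ x_i/√M_i (Graham's law weighted by mole fraction), so the effusate composition follows n_i/√M_i.
Mole fraction of Kr in the effusate = (n_Kr/√M_Kr) / (n_Kr/√M_Kr + n_HF/√M_HF)
= (2.47/√83.80) / (2.47/√83.80 + 2.89/√20.01) = 0.2698/(0.2698 + 0.6461) = 0.295.

0.295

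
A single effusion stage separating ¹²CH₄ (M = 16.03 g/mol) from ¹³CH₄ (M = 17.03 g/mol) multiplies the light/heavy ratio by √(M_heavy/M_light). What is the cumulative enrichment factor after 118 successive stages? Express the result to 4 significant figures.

The single-stage factor is √(M_heavy/M_light), so 118 stages give [√(17.03/16.03)]^118 = (17.03/16.03)^(118/2).
= 1.06238^59 = 35.53.

35.53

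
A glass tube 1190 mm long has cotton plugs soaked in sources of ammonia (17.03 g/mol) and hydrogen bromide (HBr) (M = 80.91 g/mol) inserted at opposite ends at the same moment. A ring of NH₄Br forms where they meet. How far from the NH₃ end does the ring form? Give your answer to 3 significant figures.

816 mm

In equal time, each gas travels a distance ∝ its rate ∝ 1/√M, so d_NH₃/d_HBr = √(M_HBr/M_NH₃) = √(80.91/17.03) = 2.180.
With d_NH₃ + d_HBr = 1190 mm, d_HBr = 1190/(1 + 2.180) = 374.3 mm.
d_NH₃ = 1190 − 374.3 = 816 mm.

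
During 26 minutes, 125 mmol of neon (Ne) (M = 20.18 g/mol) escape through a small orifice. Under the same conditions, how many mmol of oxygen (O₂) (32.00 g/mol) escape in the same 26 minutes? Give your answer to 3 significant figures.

99.3 mmol

From Graham's law, rate_O₂/rate_Ne = √(M_Ne/M_O₂) = √(20.18/32.00) = √0.6306 = 0.7941.
So the amount for O₂ is 125 × 0.7941 = 99.3 mmol.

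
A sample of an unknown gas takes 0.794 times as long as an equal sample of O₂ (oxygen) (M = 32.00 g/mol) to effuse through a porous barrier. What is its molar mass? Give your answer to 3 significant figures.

Using Graham's law: t_X/t_O₂ = √(M_X/M_O₂).
0.794 = √(M_X/32.00)
M_X = 32.00 × 0.794² = 32.00 × 0.6304 = 20.2 g/mol

20.2 g/mol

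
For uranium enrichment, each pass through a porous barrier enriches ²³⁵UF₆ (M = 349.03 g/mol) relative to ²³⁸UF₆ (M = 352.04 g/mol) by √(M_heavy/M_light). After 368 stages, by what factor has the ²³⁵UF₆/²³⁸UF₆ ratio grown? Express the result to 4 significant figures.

4.855

Each stage multiplies the ratio by α = √(352.04/349.03), so after 368 stages the overall factor is α^368 = (352.04/349.03)^(368/2).
= 1.00862^184 = 4.855.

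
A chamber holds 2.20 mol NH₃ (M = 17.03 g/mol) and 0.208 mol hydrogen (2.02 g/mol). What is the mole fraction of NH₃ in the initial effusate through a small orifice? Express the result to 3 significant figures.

0.785

Rate_i ∝ x_i/√M_i (Graham's law weighted by mole fraction), so the effusate composition follows n_i/√M_i.
x_NH₃(eff) = (n_NH₃/√M_NH₃) / (n_NH₃/√M_NH₃ + n_H₂/√M_H₂)
= (2.20/√17.03) / (2.20/√17.03 + 0.208/√2.02) = 0.5331/(0.5331 + 0.1463) = 0.785.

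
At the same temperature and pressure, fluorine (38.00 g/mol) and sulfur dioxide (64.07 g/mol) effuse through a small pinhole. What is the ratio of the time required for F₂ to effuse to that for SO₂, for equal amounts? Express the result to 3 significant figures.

0.770

Since effusion rate ∝ 1/√M, t_F₂/t_SO₂ = √(M_F₂/M_SO₂) = √(38.00/64.07) = √0.5931 = 0.770.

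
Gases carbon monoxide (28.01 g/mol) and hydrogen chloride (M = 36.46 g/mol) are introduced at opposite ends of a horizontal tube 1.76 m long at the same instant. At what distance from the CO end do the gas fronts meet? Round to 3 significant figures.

Distances travelled in equal time are proportional to diffusion rates, so d_CO/d_HCl = √(M_HCl/M_CO) = √(36.46/28.01) = 1.141.
With d_CO + d_HCl = 1.76 m, d_HCl = 1.76/(1 + 1.141) = 0.8221 m.
d_CO = 1.76 − 0.8221 = 0.938 m.

0.938 m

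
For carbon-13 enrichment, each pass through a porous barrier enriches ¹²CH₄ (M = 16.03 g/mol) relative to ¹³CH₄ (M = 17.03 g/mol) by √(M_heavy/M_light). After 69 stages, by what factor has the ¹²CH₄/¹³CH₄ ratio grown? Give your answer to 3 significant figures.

Overall factor = α^69 with α = √(17.03/16.03), i.e. (17.03/16.03)^(69/2).
= 1.06238^(69/2) = 8.07.

8.07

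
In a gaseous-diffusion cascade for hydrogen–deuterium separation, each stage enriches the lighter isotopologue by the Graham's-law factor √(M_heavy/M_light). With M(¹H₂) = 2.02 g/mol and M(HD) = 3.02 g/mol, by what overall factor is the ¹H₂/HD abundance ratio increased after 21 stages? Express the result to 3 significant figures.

Overall factor = α^21 with α = √(3.02/2.02), i.e. (3.02/2.02)^(21/2).
= 1.49505^(21/2) = 68.2.

68.2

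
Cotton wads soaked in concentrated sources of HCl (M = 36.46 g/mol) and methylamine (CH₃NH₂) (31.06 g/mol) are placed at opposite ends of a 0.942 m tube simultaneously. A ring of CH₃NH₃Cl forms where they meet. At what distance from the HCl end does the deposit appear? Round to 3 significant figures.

The fronts meet when d_HCl + d_CH₃NH₂ = L with d_HCl/d_CH₃NH₂ = √(M_CH₃NH₂/M_HCl) (Graham's law). Here √(M_CH₃NH₂/M_HCl) = √(31.06/36.46) = 0.9230.
With d_HCl + d_CH₃NH₂ = 0.942 m, d_CH₃NH₂ = 0.942/(1 + 0.9230) = 0.4899 m.
d_HCl = 0.942 − 0.4899 = 0.452 m.

0.452 m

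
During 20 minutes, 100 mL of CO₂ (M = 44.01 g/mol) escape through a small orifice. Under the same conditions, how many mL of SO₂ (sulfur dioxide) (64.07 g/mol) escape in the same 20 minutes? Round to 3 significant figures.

82.9 mL

Graham's law gives rate_SO₂/rate_CO₂ = √(M_CO₂/M_SO₂) = √(44.01/64.07) = √0.6869 = 0.8288.
So the volume for SO₂ is 100 × 0.8288 = 82.9 mL.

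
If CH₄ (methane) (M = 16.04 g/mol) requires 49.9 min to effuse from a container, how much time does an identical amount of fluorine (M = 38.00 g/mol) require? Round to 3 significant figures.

From Graham's law, t_F₂/t_CH₄ = √(M_F₂/M_CH₄) = √(38.00/16.04) = √2.369 = 1.539.
So the time for F₂ is 49.9 × 1.539 = 76.8 min.

76.8 min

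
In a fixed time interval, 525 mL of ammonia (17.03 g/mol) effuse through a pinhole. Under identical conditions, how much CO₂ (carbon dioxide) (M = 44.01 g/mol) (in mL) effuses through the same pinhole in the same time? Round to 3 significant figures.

327 mL

By Graham's law, rate_CO₂/rate_NH₃ = √(M_NH₃/M_CO₂) = √(17.03/44.01) = √0.3870 = 0.6221.
So the volume for CO₂ is 525 × 0.6221 = 327 mL.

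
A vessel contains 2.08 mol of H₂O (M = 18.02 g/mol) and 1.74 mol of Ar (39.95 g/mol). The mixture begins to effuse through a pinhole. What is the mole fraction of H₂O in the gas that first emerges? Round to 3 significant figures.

0.640

The effusion rate of species i is ∝ p_i/√M_i ∝ n_i/√M_i.
Mole fraction of H₂O in the effusate = (n_H₂O/√M_H₂O) / (n_H₂O/√M_H₂O + n_Ar/√M_Ar)
= (2.08/√18.02) / (2.08/√18.02 + 1.74/√39.95) = 0.4900/(0.4900 + 0.2753) = 0.640.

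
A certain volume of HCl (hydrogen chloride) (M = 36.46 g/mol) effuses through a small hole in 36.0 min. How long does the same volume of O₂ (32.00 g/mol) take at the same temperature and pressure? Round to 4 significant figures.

33.73 min

From Graham's law, t_O₂/t_HCl = √(M_O₂/M_HCl) = √(32.00/36.46) = √0.8777 = 0.9368.
So the time for O₂ is 36.0 × 0.9368 = 33.73 min.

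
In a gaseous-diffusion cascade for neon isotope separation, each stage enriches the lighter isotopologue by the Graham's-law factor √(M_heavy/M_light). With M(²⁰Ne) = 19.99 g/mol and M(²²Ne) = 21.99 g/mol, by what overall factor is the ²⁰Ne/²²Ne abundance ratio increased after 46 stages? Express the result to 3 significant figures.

The single-stage factor is √(M_heavy/M_light), so 46 stages give [√(21.99/19.99)]^46 = (21.99/19.99)^(46/2).
= 1.10005^23 = 8.96.

8.96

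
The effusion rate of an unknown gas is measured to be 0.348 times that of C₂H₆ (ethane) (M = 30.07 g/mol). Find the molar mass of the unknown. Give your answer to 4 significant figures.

248.3 g/mol

Graham's law gives rate_X/rate_C₂H₆ = √(M_C₂H₆/M_X).
0.348 = √(30.07/M_X)
M_X = 30.07 / 0.348² = 30.07 / 0.1211 = 248.3 g/mol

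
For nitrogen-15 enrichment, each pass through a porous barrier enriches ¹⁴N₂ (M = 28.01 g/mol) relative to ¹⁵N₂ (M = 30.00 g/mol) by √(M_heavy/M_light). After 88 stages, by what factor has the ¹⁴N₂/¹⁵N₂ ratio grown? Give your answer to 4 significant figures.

20.49

Overall factor = α^88 with α = √(30.00/28.01), i.e. (30.00/28.01)^(88/2).
= 1.07105^44 = 20.49.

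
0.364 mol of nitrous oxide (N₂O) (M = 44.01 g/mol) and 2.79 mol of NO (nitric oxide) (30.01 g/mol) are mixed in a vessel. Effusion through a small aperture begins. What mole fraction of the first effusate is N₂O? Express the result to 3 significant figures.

0.0973

The effusion rate of species i is ∝ p_i/√M_i ∝ n_i/√M_i.
So x_N₂O in the escaping gas = (n_N₂O/√M_N₂O) / Σ(n_i/√M_i)
= (0.364/√44.01) / (0.364/√44.01 + 2.79/√30.01) = 0.05487/(0.05487 + 0.5093) = 0.0973.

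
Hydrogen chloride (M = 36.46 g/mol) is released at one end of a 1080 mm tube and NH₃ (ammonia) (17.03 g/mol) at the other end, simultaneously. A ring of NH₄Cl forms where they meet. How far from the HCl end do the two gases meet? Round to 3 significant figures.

438 mm

Distances travelled in equal time are proportional to diffusion rates, so d_HCl/d_NH₃ = √(M_NH₃/M_HCl) = √(17.03/36.46) = 0.6834.
With d_HCl + d_NH₃ = 1080 mm, d_NH₃ = 1080/(1 + 0.6834) = 641.5 mm.
d_HCl = 1080 − 641.5 = 438 mm.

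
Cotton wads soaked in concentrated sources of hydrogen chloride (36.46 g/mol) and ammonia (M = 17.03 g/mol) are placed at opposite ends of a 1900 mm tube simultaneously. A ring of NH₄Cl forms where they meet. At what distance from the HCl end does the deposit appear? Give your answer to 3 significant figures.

In equal time, each gas travels a distance ∝ its rate ∝ 1/√M, so d_HCl/d_NH₃ = √(M_NH₃/M_HCl) = √(17.03/36.46) = 0.6834.
With d_HCl + d_NH₃ = 1900 mm, d_NH₃ = 1900/(1 + 0.6834) = 1129 mm.
d_HCl = 1900 − 1129 = 771 mm.

771 mm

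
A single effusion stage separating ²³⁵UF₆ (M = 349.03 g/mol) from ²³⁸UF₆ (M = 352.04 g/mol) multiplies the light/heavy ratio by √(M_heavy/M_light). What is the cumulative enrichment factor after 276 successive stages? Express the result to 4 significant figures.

3.271

After 276 stages the ratio has grown by (√(352.04/349.03))^276 = (352.04/349.03)^(276/2).
= 1.00862^138 = 3.271.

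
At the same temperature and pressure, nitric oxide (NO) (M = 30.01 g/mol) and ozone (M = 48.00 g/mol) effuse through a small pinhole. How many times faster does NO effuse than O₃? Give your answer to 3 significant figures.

1.26

Since effusion rate ∝ 1/√M, rate_NO/rate_O₃ = √(M_O₃/M_NO) = √(48.00/30.01) = √1.599 = 1.26.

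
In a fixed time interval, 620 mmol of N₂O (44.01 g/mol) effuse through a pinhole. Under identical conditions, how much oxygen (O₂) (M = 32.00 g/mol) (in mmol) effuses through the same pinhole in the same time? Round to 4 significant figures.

From Graham's law, rate_O₂/rate_N₂O = √(M_N₂O/M_O₂) = √(44.01/32.00) = √1.375 = 1.173.
So the amount for O₂ is 620 × 1.173 = 727.1 mmol.

727.1 mmol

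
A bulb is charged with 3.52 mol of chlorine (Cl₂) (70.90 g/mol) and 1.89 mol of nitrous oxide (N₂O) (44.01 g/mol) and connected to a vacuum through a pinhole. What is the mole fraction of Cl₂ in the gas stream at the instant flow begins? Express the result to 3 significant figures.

The effusion rate of species i is ∝ p_i/√M_i ∝ n_i/√M_i.
So x_Cl₂ in the escaping gas = (n_Cl₂/√M_Cl₂) / Σ(n_i/√M_i)
= (3.52/√70.90) / (3.52/√70.90 + 1.89/√44.01) = 0.4180/(0.4180 + 0.2849) = 0.595.

0.595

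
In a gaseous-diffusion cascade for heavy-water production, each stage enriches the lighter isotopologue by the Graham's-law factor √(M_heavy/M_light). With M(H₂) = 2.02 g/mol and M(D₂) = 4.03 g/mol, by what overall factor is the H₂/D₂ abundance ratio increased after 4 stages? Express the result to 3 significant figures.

Overall factor = α^4 with α = √(4.03/2.02), i.e. (4.03/2.02)^(4/2).
= 1.99505^2 = 3.98.

3.98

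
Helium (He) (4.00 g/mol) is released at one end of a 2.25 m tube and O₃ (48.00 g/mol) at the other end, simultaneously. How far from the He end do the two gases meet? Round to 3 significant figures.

Graham's law gives d_He/d_O₃ = rate_He/rate_O₃ = √(M_O₃/M_He) = √(48.00/4.00) = 3.464.
With d_He + d_O₃ = 2.25 m, d_O₃ = 2.25/(1 + 3.464) = 0.5040 m.
d_He = 2.25 − 0.5040 = 1.75 m.

1.75 m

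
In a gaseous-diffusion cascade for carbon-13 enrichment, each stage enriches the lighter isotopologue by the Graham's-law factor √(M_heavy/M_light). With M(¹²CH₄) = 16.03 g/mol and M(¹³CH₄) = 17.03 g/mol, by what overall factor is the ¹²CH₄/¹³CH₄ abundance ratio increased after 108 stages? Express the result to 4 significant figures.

26.25

Each stage multiplies the ratio by α = √(17.03/16.03), so after 108 stages the overall factor is α^108 = (17.03/16.03)^(108/2).
= 1.06238^54 = 26.25.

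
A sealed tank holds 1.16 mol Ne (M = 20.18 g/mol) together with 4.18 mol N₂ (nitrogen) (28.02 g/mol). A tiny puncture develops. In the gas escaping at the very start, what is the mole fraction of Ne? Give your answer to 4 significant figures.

0.2464

Effusion rate of each component ∝ n_i/√M_i (partial pressure × 1/√M).
Mole fraction of Ne in the effusate = (n_Ne/√M_Ne) / (n_Ne/√M_Ne + n_N₂/√M_N₂)
= (1.16/√20.18) / (1.16/√20.18 + 4.18/√28.02) = 0.2582/(0.2582 + 0.7897) = 0.2464.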